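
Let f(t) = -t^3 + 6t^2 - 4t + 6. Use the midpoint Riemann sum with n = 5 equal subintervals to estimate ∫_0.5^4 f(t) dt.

53.3728125

Δt = (4 − 0.5)/5 = 0.7.
Midpoints: 0.85, 1.55, 2.25, 2.95, 3.65.
f(0.85) = 6.320875, f(1.55) = 10.491125, f(2.25) = 15.984375, f(2.95) = 20.742625, f(3.65) = 22.707875.
Sum = Δt · [f(0.85) + f(1.55) + f(2.25) + f(2.95) + f(3.65)].
Sum = 53.3728125.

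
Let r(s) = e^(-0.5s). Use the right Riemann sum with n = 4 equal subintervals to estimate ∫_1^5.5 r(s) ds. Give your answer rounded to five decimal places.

Δs = (5.5 − 1)/4 = 1.125.
Right endpoints: 2.125, 3.25, 4.375, 5.5.
r(2.125) ≈ 0.34559, r(3.25) ≈ 0.19691, r(4.375) ≈ 0.11220, r(5.5) ≈ 0.06393.
Sum = Δs · [r(2.125) + r(3.25) + r(4.375) + r(5.5)].
Sum ≈ 0.80846.

0.80846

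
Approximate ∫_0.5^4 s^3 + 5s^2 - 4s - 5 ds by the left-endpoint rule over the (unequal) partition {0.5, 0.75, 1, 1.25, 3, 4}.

Subinterval widths: 0.25, 0.25, 0.25, 1.75, 1.
Left endpoints: 0.5, 0.75, 1, 1.25, 3.
f(0.5) = -5.625, f(0.75) = -4.765625, f(1) = -3, f(1.25) = -0.234375, f(3) = 55.
Sum = Σ Δs_i · f(s_i).
Sum = 51.2421875.

51.2421875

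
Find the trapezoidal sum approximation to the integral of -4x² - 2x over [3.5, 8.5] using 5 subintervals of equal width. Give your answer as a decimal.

Δx = (8.5 − 3.5)/5 = 1.
f(3.5) = -56, f(4.5) = -90, f(5.5) = -132, f(6.5) = -182, f(7.5) = -240, f(8.5) = -306.
T_5 = (Δx/2)·[f(x_0) + 2f(x_1) + ... + 2f(x_{4}) + f(x_5)].
Sum = -825.

-825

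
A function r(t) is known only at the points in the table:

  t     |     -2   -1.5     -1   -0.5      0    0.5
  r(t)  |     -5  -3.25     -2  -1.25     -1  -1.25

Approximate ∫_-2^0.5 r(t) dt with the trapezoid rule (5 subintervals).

Δt = 0.5.
T_5 = (0.5/2)·[(-5) + 2·(-3.25) + 2·(-2) + 2·(-1.25) + 2·(-1) + (-1.25)] = -5.3125.

-5.3125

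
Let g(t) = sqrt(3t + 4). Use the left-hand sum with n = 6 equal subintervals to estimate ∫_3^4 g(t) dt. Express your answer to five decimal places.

Δt = (4 − 3)/6 = 1/6.
Left endpoints: 3, 19/6, 10/3, 3.5, 11/3, 23/6.
g(3) ≈ 3.60555, g(19/6) ≈ 3.67423, g(10/3) ≈ 3.74166, g(3.5) ≈ 3.80789, g(11/3) ≈ 3.87298, g(23/6) ≈ 3.93700.
Sum = Δt · [g(3) + g(19/6) + g(10/3) + ...].
Sum ≈ 3.77322.

3.77322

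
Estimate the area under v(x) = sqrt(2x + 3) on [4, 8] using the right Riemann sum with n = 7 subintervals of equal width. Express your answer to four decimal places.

15.7412

Δx = (8 − 4)/7 = 4/7.
Right endpoints: 32/7, 36/7, 40/7, 44/7, 48/7, 52/7, 8.
v(32/7) ≈ 3.4847, v(36/7) ≈ 3.6450, v(40/7) ≈ 3.7985, v(44/7) ≈ 3.9461, v(48/7) ≈ 4.0883, v(52/7) ≈ 4.2258, v(8) ≈ 4.3589.
Sum = Δx · [v(32/7) + v(36/7) + v(40/7) + ...].
Sum ≈ 15.7412.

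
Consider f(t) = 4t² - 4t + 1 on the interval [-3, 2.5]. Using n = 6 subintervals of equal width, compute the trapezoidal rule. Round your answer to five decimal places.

Δt = (2.5 − (-3))/6 = 11/12.
f(-3) = 49, f(-25/12) = 961/36, f(-7/6) = 100/9, f(-0.25) = 2.25, f(2/3) = 1/9, f(19/12) = 169/36, f(2.5) = 16.
T_6 = (Δt/2)·[f(t_0) + 2f(t_1) + ... + 2f(t_{5}) + f(t_6)].
Sum ≈ 70.91435.

70.91435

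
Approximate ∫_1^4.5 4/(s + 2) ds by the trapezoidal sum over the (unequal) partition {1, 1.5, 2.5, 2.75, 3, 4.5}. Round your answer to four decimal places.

Subinterval widths: 0.5, 1, 0.25, 0.25, 1.5.
f(1) = 4/3, f(1.5) = 8/7, f(2.5) = 8/9, f(2.75) = 16/19, f(3) = 0.8, f(4.5) = 8/13.
On each subinterval the trapezoid contributes (Δs_i/2)·[f(s_{i-1}) + f(s_i)].
Sum ≈ 3.1181.

3.1181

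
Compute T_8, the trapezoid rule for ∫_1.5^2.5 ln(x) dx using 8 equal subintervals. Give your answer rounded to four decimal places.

Δx = (2.5 − 1.5)/8 = 0.125.
f(1.5) ≈ 0.4055, f(1.625) ≈ 0.4855, f(1.75) ≈ 0.5596, f(1.875) ≈ 0.6286, f(2) ≈ 0.6931, f(2.125) ≈ 0.7538, f(2.25) ≈ 0.8109, f(2.375) ≈ 0.8650, f(2.5) ≈ 0.9163.
T_8 = (Δx/2)·[f(x_0) + 2f(x_1) + ... + 2f(x_{7}) + f(x_8)].
Sum ≈ 0.6822.

0.6822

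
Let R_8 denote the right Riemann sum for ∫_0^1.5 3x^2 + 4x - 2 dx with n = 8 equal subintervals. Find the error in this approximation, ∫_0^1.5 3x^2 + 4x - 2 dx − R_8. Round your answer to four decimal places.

-1.2217

Exact integral: ∫_0^1.5 f(x) dx = 4.875.
R_8 ≈ 6.096680.
Error ≈ 4.875 − 6.096680 ≈ -1.2217.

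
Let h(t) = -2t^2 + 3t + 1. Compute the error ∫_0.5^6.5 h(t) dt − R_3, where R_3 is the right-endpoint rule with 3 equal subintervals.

Exact integral: ∫_0.5^6.5 h(t) dt = -114.
R_3 = -188.
Error = -114 − (-188) = 74.

74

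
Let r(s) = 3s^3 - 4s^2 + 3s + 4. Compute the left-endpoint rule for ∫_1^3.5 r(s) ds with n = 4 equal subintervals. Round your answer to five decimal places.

Δs = (3.5 − 1)/4 = 0.625.
Left endpoints: 1, 1.625, 2.25, 2.875.
r(1) = 6, r(1.625) = 5727/512, r(2.25) = 24.671875, r(2.875) = 26037/512.
Sum = Δs · [r(1) + r(1.625) + r(2.25) + r(2.875)].
Sum ≈ 57.94434.

57.94434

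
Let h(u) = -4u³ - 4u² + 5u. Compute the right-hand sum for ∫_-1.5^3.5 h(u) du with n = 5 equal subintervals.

-295

Δu = (3.5 − (-1.5))/5 = 1.
Right endpoints: -0.5, 0.5, 1.5, 2.5, 3.5.
h(-0.5) = -3, h(0.5) = 1, h(1.5) = -15, h(2.5) = -75, h(3.5) = -203.
Sum = Δu · [h(-0.5) + h(0.5) + h(1.5) + h(2.5) + h(3.5)].
Sum = -295.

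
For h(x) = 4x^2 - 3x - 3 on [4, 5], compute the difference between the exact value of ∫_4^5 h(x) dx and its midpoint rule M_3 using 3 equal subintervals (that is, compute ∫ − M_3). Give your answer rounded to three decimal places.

0.037

Exact integral: ∫_4^5 h(x) dx ≈ 64.83333.
M_3 ≈ 64.79630.
Error ≈ 64.83333 − 64.79630 ≈ 0.037.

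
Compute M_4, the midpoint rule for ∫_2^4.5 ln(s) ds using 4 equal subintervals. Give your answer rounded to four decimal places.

Δs = (4.5 − 2)/4 = 0.625.
Midpoints: 2.3125, 2.9375, 3.5625, 4.1875.
f(2.3125) ≈ 0.8383, f(2.9375) ≈ 1.0776, f(3.5625) ≈ 1.2705, f(4.1875) ≈ 1.4321.
Sum = Δs · [f(2.3125) + f(2.9375) + f(3.5625) + f(4.1875)].
Sum ≈ 2.8865.

2.8865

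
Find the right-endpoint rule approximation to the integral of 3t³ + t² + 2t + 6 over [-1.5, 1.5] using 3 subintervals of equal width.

33.875

Δt = (1.5 − (-1.5))/3 = 1.
Right endpoints: -0.5, 0.5, 1.5.
f(-0.5) = 4.875, f(0.5) = 7.625, f(1.5) = 21.375.
Sum = Δt · [f(-0.5) + f(0.5) + f(1.5)].
Sum = 33.875.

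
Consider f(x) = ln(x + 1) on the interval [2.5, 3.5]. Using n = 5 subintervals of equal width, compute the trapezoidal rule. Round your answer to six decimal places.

1.383466

Δx = (3.5 − 2.5)/5 = 0.2.
f(2.5) ≈ 1.252763, f(2.7) ≈ 1.308333, f(2.9) ≈ 1.360977, f(3.1) ≈ 1.410987, f(3.3) ≈ 1.458615, f(3.5) ≈ 1.504077.
T_5 = (Δx/2)·[f(x_0) + 2f(x_1) + ... + 2f(x_{4}) + f(x_5)].
Sum ≈ 1.383466.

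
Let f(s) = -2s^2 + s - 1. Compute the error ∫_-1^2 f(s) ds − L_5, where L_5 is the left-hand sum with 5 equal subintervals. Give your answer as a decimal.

-0.54

Exact integral: ∫_-1^2 f(s) ds = -7.5.
L_5 = -6.96.
Error = -7.5 − (-6.96) = -0.54.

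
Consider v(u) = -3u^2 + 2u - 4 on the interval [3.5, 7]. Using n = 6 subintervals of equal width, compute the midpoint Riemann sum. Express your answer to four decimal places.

Δu = (7 − 3.5)/6 = 7/12.
Midpoints: 91/24, 4.375, 119/24, 133/24, 6.125, 161/24.
v(91/24) = -39.546875, v(4.375) = -52.671875, v(119/24) = -13025/192, v(133/24) = -85.046875, v(6.125) = -104.296875, v(161/24) = -24113/192.
Sum = Δu · [v(91/24) + v(4.375) + v(119/24) + ...].
Sum ≈ -277.0773.

-277.0773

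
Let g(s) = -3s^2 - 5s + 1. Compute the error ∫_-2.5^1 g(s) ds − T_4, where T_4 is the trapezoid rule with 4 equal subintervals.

Exact integral: ∫_-2.5^1 g(s) ds = 0.
T_4 = -1.33984375.
Error = 0 − (-1.33984375) = 1.33984375.

1.33984375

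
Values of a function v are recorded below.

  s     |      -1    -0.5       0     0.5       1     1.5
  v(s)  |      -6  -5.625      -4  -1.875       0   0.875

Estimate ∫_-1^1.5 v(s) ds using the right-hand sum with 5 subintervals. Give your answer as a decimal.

-5.3125

Δs = 0.5.
Sum = 0.5·[(-5.625) + (-4) + (-1.875) + 0 + 0.875] = -5.3125.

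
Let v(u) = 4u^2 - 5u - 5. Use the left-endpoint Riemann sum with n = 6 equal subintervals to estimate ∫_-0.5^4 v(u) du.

Δu = (4 − (-0.5))/6 = 0.75.
Left endpoints: -0.5, 0.25, 1, 1.75, 2.5, 3.25.
v(-0.5) = -1.5, v(0.25) = -6, v(1) = -6, v(1.75) = -1.5, v(2.5) = 7.5, v(3.25) = 21.
Sum = Δu · [v(-0.5) + v(0.25) + v(1) + ...].
Sum = 10.125.

10.125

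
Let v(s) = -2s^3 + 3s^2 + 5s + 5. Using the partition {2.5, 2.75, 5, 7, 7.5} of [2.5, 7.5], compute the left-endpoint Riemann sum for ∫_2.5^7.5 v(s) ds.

-538.6015625

Subinterval widths: 0.25, 2.25, 2, 0.5.
Left endpoints: 2.5, 2.75, 5, 7.
v(2.5) = 5, v(2.75) = -0.15625, v(5) = -145, v(7) = -499.
Sum = Σ Δs_i · v(s_i).
Sum = -538.6015625.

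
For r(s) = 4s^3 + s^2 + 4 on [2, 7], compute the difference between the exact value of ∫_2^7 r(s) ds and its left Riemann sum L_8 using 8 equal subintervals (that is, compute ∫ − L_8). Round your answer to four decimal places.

414.9089

Exact integral: ∫_2^7 r(s) ds ≈ 2516.666667.
L_8 = 2101.7578125.
Error ≈ 2516.666667 − 2101.7578125 ≈ 414.9089.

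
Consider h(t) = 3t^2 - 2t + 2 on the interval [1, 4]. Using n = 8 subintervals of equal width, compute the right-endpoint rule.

61.5234375

Δt = (4 − 1)/8 = 0.375.
Right endpoints: 1.375, 1.75, 2.125, 2.5, 2.875, 3.25, 3.625, 4.
h(1.375) = 4.921875, h(1.75) = 7.6875, h(2.125) = 11.296875, h(2.5) = 15.75, h(2.875) = 21.046875, h(3.25) = 27.1875, h(3.625) = 34.171875, h(4) = 42.
Sum = Δt · [h(1.375) + h(1.75) + h(2.125) + ...].
Sum = 61.5234375.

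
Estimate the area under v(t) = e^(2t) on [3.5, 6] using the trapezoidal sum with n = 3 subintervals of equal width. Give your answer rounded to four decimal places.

98726.8625

Δt = (6 − 3.5)/3 = 5/6.
v(3.5) ≈ 1096.6332, v(13/3) ≈ 5806.1133, v(31/6) ≈ 30740.4093, v(6) ≈ 162754.7914.
T_3 = (Δt/2)·[v(t_0) + 2v(t_1) + 2v(t_2) + v(t_3)].
Sum ≈ 98726.8625.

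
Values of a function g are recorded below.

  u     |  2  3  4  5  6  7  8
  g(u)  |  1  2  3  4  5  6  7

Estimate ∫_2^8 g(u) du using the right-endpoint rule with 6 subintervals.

Δu = 1.
Sum = 1·[2 + 3 + 4 + 5 + 6 + 7] = 27.

27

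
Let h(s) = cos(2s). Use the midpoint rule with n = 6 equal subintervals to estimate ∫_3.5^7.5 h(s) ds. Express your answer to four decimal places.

-0.0036

Δs = (7.5 − 3.5)/6 = 2/3.
Midpoints: 23/6, 4.5, 31/6, 35/6, 6.5, 43/6.
h(23/6) ≈ 0.1862, h(4.5) ≈ -0.9111, h(31/6) ≈ -0.6149, h(35/6) ≈ 0.6218, h(6.5) ≈ 0.9074, h(43/6) ≈ -0.1949.
Sum = Δs · [h(23/6) + h(4.5) + h(31/6) + ...].
Sum ≈ -0.0036.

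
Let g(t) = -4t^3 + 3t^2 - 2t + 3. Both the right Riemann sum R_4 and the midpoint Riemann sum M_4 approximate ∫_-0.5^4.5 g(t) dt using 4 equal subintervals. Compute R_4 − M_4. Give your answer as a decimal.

-237.890625

R_4 = -547.96875.
M_4 = -310.078125.
R_4 − M_4 = -237.890625.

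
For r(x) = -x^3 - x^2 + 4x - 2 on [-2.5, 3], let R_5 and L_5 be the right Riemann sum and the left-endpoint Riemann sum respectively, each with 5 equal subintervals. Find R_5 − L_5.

-25.7125

R_5 = -44.99.
L_5 = -19.2775.
R_5 − L_5 = -25.7125.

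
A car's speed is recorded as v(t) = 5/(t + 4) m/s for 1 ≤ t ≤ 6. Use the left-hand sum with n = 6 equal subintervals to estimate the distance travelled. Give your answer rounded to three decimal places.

3.683

Δt = (6 − 1)/6 = 5/6.
Left endpoints: 1, 11/6, 8/3, 3.5, 13/3, 31/6.
v(1) = 1, v(11/6) = 6/7, v(8/3) = 0.75, v(3.5) = 2/3, v(13/3) = 0.6, v(31/6) = 6/11.
Sum = Δt · [v(1) + v(11/6) + v(8/3) + ...].
Sum ≈ 3.683.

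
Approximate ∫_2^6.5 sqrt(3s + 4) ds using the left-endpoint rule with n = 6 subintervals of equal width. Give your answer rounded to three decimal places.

17.649

Δs = (6.5 − 2)/6 = 0.75.
Left endpoints: 2, 2.75, 3.5, 4.25, 5, 5.75.
f(2) ≈ 3.162, f(2.75) ≈ 3.500, f(3.5) ≈ 3.808, f(4.25) ≈ 4.093, f(5) ≈ 4.359, f(5.75) ≈ 4.610.
Sum = Δs · [f(2) + f(2.75) + f(3.5) + ...].
Sum ≈ 17.649.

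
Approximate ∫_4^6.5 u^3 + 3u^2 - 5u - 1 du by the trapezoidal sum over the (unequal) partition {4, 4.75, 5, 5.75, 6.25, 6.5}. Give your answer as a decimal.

527.78515625

Subinterval widths: 0.75, 0.25, 0.75, 0.5, 0.25.
f(4) = 91, f(4.75) = 150.109375, f(5) = 174, f(5.75) = 259.546875, f(6.25) = 329.078125, f(6.5) = 367.875.
On each subinterval the trapezoid contributes (Δu_i/2)·[f(u_{i-1}) + f(u_i)].
Sum = 527.78515625.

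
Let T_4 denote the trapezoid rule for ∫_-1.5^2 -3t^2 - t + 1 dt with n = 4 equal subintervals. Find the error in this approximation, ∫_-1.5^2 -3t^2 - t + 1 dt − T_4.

Exact integral: ∫_-1.5^2 f(t) dt = -8.75.
T_4 = -10.08984375.
Error = -8.75 − (-10.08984375) = 1.33984375.

1.33984375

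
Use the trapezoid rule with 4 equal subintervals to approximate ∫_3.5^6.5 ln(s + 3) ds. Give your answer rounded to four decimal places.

6.2183

Δs = (6.5 − 3.5)/4 = 0.75.
f(3.5) ≈ 1.8718, f(4.25) ≈ 1.9810, f(5) ≈ 2.0794, f(5.75) ≈ 2.1691, f(6.5) ≈ 2.2513.
T_4 = (Δs/2)·[f(s_0) + 2f(s_1) + 2f(s_2) + 2f(s_3) + f(s_4)].
Sum ≈ 6.2183.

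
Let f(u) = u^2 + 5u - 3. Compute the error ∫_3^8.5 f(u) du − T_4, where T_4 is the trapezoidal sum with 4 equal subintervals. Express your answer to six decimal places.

-1.733073

Exact integral: ∫_3^8.5 f(u) du ≈ 337.33333333.
T_4 = 339.06640625.
Error ≈ 337.33333333 − 339.06640625 ≈ -1.733073.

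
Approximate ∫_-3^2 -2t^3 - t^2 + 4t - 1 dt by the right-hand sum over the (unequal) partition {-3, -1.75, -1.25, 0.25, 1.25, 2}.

-13.6171875

Subinterval widths: 1.25, 0.5, 1.5, 1, 0.75.
Right endpoints: -1.75, -1.25, 0.25, 1.25, 2.
f(-1.75) = -0.34375, f(-1.25) = -3.65625, f(0.25) = -0.09375, f(1.25) = -1.46875, f(2) = -13.
Sum = Σ Δt_i · f(t_i).
Sum = -13.6171875.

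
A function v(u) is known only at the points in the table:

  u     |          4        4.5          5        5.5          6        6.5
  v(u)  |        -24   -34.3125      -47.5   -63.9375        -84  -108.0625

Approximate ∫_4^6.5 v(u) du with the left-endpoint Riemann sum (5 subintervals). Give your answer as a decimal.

Δu = 0.5.
Sum = 0.5·[(-24) + (-34.3125) + (-47.5) + (-63.9375) + (-84)] = -126.875.

-126.875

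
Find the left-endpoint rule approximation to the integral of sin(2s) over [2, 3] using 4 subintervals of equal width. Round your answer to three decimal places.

Δs = (3 − 2)/4 = 0.25.
Left endpoints: 2, 2.25, 2.5, 2.75.
f(2) ≈ -0.757, f(2.25) ≈ -0.978, f(2.5) ≈ -0.959, f(2.75) ≈ -0.706.
Sum = Δs · [f(2) + f(2.25) + f(2.5) + f(2.75)].
Sum ≈ -0.850.

-0.850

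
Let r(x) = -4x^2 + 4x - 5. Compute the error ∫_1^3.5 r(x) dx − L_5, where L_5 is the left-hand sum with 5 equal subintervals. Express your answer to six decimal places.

-8.333333

Exact integral: ∫_1^3.5 r(x) dx ≈ -45.83333333.
L_5 = -37.5.
Error ≈ -45.83333333 − (-37.5) ≈ -8.333333.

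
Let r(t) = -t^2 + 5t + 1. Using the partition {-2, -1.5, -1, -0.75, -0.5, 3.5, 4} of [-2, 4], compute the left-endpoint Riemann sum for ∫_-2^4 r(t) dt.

Subinterval widths: 0.5, 0.5, 0.25, 0.25, 4, 0.5.
Left endpoints: -2, -1.5, -1, -0.75, -0.5, 3.5.
r(-2) = -13, r(-1.5) = -8.75, r(-1) = -5, r(-0.75) = -3.3125, r(-0.5) = -1.75, r(3.5) = 6.25.
Sum = Σ Δt_i · r(t_i).
Sum = -16.828125.

-16.828125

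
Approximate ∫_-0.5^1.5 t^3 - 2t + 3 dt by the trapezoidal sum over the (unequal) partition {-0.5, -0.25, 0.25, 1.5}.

6.1015625

Subinterval widths: 0.25, 0.5, 1.25.
f(-0.5) = 3.875, f(-0.25) = 3.484375, f(0.25) = 2.515625, f(1.5) = 3.375.
On each subinterval the trapezoid contributes (Δt_i/2)·[f(t_{i-1}) + f(t_i)].
Sum = 6.1015625.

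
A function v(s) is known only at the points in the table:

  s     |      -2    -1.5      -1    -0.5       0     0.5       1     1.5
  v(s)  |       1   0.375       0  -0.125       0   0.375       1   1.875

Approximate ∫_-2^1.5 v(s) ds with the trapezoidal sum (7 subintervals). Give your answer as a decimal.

Δs = 0.5.
T_7 = (0.5/2)·[1 + 2·0.375 + 2·0 + 2·(-0.125) + 2·0 + 2·0.375 + 2·1 + 1.875] = 1.53125.

1.53125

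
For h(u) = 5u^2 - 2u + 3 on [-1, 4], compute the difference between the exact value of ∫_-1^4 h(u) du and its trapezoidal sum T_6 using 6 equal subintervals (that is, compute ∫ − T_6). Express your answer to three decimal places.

Exact integral: ∫_-1^4 h(u) du ≈ 108.33333.
T_6 ≈ 111.22685.
Error ≈ 108.33333 − 111.22685 ≈ -2.894.

-2.894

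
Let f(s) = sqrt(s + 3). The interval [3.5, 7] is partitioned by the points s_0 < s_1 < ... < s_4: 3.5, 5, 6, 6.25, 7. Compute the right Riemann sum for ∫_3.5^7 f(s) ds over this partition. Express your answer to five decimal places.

10.37469

Subinterval widths: 1.5, 1, 0.25, 0.75.
Right endpoints: 5, 6, 6.25, 7.
f(5) ≈ 2.82843, f(6) ≈ 3.00000, f(6.25) ≈ 3.04138, f(7) ≈ 3.16228.
Sum = Σ Δs_i · f(s_i).
Sum ≈ 10.37469.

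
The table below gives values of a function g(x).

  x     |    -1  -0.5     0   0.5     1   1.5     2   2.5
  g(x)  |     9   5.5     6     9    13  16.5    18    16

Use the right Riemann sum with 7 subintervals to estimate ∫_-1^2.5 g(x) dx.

42

Δx = 0.5.
Sum = 0.5·[5.5 + 6 + 9 + 13 + 16.5 + 18 + 16] = 42.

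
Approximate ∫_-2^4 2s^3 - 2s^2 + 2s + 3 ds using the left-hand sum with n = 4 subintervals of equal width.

12

Δs = (4 − (-2))/4 = 1.5.
Left endpoints: -2, -0.5, 1, 2.5.
f(-2) = -25, f(-0.5) = 1.25, f(1) = 5, f(2.5) = 26.75.
Sum = Δs · [f(-2) + f(-0.5) + f(1) + f(2.5)].
Sum = 12.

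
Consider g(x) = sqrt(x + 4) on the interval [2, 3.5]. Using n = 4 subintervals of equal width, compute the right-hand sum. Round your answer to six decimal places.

3.949063

Δx = (3.5 − 2)/4 = 0.375.
Right endpoints: 2.375, 2.75, 3.125, 3.5.
g(2.375) ≈ 2.524876, g(2.75) ≈ 2.598076, g(3.125) ≈ 2.669270, g(3.5) ≈ 2.738613.
Sum = Δx · [g(2.375) + g(2.75) + g(3.125) + g(3.5)].
Sum ≈ 3.949063.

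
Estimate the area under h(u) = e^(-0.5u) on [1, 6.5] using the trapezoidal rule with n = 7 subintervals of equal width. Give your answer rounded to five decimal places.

1.15008

Δu = (6.5 − 1)/7 = 11/14.
h(1) ≈ 0.60653, h(25/14) ≈ 0.40948, h(18/7) ≈ 0.27645, h(47/14) ≈ 0.18664, h(29/7) ≈ 0.12601, h(69/14) ≈ 0.08507, h(40/7) ≈ 0.05743, h(6.5) ≈ 0.03877.
T_7 = (Δu/2)·[h(u_0) + 2h(u_1) + ... + 2h(u_{6}) + h(u_7)].
Sum ≈ 1.15008.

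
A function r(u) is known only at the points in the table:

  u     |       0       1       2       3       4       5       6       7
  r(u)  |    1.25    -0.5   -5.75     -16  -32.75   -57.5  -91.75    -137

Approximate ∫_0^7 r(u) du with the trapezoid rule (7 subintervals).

-272.125

Δu = 1.
T_7 = (1/2)·[1.25 + 2·(-0.5) + 2·(-5.75) + 2·(-16) + 2·(-32.75) + 2·(-57.5) + 2·(-91.75) + (-137)] = -272.125.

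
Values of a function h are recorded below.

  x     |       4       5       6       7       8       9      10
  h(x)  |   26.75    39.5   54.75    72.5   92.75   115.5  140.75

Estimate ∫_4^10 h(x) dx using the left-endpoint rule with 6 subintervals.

401.75

Δx = 1.
Sum = 1·[26.75 + 39.5 + 54.75 + 72.5 + 92.75 + 115.5] = 401.75.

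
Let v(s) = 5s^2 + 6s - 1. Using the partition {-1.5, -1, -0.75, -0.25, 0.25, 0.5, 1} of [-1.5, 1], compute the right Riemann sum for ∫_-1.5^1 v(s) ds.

3.453125

Subinterval widths: 0.5, 0.25, 0.5, 0.5, 0.25, 0.5.
Right endpoints: -1, -0.75, -0.25, 0.25, 0.5, 1.
v(-1) = -2, v(-0.75) = -2.6875, v(-0.25) = -2.1875, v(0.25) = 0.8125, v(0.5) = 3.25, v(1) = 10.
Sum = Σ Δs_i · v(s_i).
Sum = 3.453125.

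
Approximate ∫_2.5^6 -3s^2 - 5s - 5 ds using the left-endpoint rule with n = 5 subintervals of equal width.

Δs = (6 − 2.5)/5 = 0.7.
Left endpoints: 2.5, 3.2, 3.9, 4.6, 5.3.
f(2.5) = -36.25, f(3.2) = -51.72, f(3.9) = -70.13, f(4.6) = -91.48, f(5.3) = -115.77.
Sum = Δs · [f(2.5) + f(3.2) + f(3.9) + f(4.6) + f(5.3)].
Sum = -255.745.

-255.745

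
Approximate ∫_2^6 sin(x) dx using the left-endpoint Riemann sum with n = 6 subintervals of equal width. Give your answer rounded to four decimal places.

-0.9287

Δx = (6 − 2)/6 = 2/3.
Left endpoints: 2, 8/3, 10/3, 4, 14/3, 16/3.
f(2) ≈ 0.9093, f(8/3) ≈ 0.4573, f(10/3) ≈ -0.1906, f(4) ≈ -0.7568, f(14/3) ≈ -0.9990, f(16/3) ≈ -0.8133.
Sum = Δx · [f(2) + f(8/3) + f(10/3) + ...].
Sum ≈ -0.9287.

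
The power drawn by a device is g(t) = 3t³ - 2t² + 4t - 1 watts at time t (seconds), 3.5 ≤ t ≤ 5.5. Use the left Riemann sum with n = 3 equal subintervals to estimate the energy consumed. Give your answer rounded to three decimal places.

Δt = (5.5 − 3.5)/3 = 2/3.
Left endpoints: 3.5, 25/6, 29/6.
g(3.5) = 117.125, g(25/6) = 4751/24, g(29/6) = 22345/72.
Sum = Δt · [g(3.5) + g(25/6) + g(29/6)].
Sum ≈ 416.954.

416.954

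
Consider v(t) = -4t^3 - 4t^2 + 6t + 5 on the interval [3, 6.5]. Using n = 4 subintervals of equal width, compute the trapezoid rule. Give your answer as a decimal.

Δt = (6.5 − 3)/4 = 0.875.
v(3) = -121, v(3.875) = -264.5546875, v(4.75) = -485.4375, v(5.625) = -799.7265625, v(6.5) = -1223.5.
T_4 = (Δt/2)·[v(t_0) + 2v(t_1) + 2v(t_2) + 2v(t_3) + v(t_4)].
Sum = -1944.22265625.

-1944.22265625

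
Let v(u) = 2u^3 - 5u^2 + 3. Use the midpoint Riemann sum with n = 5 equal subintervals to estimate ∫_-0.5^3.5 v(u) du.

Δu = (3.5 − (-0.5))/5 = 0.8.
Midpoints: -0.1, 0.7, 1.5, 2.3, 3.1.
v(-0.1) = 2.948, v(0.7) = 1.236, v(1.5) = -1.5, v(2.3) = 0.884, v(3.1) = 14.532.
Sum = Δu · [v(-0.1) + v(0.7) + v(1.5) + v(2.3) + v(3.1)].
Sum = 14.48.

14.48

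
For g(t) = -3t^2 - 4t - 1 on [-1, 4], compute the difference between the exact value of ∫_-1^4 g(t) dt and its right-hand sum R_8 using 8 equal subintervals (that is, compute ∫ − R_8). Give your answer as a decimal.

21.2890625

Exact integral: ∫_-1^4 g(t) dt = -100.
R_8 = -121.2890625.
Error = -100 − (-121.2890625) = 21.2890625.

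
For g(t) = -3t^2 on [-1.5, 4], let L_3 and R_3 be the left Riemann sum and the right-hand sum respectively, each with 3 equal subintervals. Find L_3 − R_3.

75.625

L_3 ≈ -38.805556.
R_3 ≈ -114.430556.
L_3 − R_3 = 75.625.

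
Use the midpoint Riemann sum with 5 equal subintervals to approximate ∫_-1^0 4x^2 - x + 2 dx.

Δx = (0 − (-1))/5 = 0.2.
Midpoints: -0.9, -0.7, -0.5, -0.3, -0.1.
f(-0.9) = 6.14, f(-0.7) = 4.66, f(-0.5) = 3.5, f(-0.3) = 2.66, f(-0.1) = 2.14.
Sum = Δx · [f(-0.9) + f(-0.7) + f(-0.5) + f(-0.3) + f(-0.1)].
Sum = 3.82.

3.82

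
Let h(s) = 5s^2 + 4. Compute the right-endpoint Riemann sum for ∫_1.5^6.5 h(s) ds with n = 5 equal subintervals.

576.25

Δs = (6.5 − 1.5)/5 = 1.
Right endpoints: 2.5, 3.5, 4.5, 5.5, 6.5.
h(2.5) = 35.25, h(3.5) = 65.25, h(4.5) = 105.25, h(5.5) = 155.25, h(6.5) = 215.25.
Sum = Δs · [h(2.5) + h(3.5) + h(4.5) + h(5.5) + h(6.5)].
Sum = 576.25.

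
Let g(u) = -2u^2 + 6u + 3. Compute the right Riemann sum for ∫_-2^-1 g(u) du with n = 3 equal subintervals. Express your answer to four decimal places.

-8.7037

Δu = (-1 − (-2))/3 = 1/3.
Right endpoints: -5/3, -4/3, -1.
g(-5/3) = -113/9, g(-4/3) = -77/9, g(-1) = -5.
Sum = Δu · [g(-5/3) + g(-4/3) + g(-1)].
Sum ≈ -8.7037.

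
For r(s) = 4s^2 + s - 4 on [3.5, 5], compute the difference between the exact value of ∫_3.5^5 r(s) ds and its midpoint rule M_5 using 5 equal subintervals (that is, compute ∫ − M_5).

0.045

Exact integral: ∫_3.5^5 r(s) ds = 109.875.
M_5 = 109.83.
Error = 109.875 − 109.83 = 0.045.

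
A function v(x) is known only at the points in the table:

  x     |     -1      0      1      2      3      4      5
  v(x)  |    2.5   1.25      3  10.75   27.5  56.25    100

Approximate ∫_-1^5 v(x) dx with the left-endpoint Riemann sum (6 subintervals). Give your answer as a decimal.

101.25

Δx = 1.
Sum = 1·[2.5 + 1.25 + 3 + 10.75 + 27.5 + 56.25] = 101.25.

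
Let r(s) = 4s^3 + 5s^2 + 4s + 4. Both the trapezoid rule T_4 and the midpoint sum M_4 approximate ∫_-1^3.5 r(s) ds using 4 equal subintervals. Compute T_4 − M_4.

T_4 = 281.671875.
M_4 = 253.1953125.
T_4 − M_4 = 28.4765625.

28.4765625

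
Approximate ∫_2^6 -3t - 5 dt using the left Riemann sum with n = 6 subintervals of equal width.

-64

Δt = (6 − 2)/6 = 2/3.
Left endpoints: 2, 8/3, 10/3, 4, 14/3, 16/3.
f(2) = -11, f(8/3) = -13, f(10/3) = -15, f(4) = -17, f(14/3) = -19, f(16/3) = -21.
Sum = Δt · [f(2) + f(8/3) + f(10/3) + ...].
Sum = -64.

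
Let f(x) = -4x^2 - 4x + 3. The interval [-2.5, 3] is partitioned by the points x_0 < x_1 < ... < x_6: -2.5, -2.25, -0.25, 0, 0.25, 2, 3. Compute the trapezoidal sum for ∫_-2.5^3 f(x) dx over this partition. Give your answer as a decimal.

Subinterval widths: 0.25, 2, 0.25, 0.25, 1.75, 1.
f(-2.5) = -12, f(-2.25) = -8.25, f(-0.25) = 3.75, f(0) = 3, f(0.25) = 1.75, f(2) = -21, f(3) = -45.
On each subinterval the trapezoid contributes (Δx_i/2)·[f(x_{i-1}) + f(x_i)].
Sum = -55.4375.

-55.4375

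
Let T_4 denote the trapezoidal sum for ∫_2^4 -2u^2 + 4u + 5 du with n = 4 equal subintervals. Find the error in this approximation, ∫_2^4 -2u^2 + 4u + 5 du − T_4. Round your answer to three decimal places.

Exact integral: ∫_2^4 f(u) du ≈ -3.33333.
T_4 = -3.5.
Error ≈ -3.33333 − (-3.5) ≈ 0.167.

0.167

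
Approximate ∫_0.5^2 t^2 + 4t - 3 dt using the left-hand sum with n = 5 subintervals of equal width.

Δt = (2 − 0.5)/5 = 0.3.
Left endpoints: 0.5, 0.8, 1.1, 1.4, 1.7.
f(0.5) = -0.75, f(0.8) = 0.84, f(1.1) = 2.61, f(1.4) = 4.56, f(1.7) = 6.69.
Sum = Δt · [f(0.5) + f(0.8) + f(1.1) + f(1.4) + f(1.7)].
Sum = 4.185.

4.185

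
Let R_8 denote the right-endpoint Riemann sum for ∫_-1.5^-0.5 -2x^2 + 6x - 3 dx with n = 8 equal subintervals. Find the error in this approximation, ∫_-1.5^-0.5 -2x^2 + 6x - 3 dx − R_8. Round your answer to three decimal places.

Exact integral: ∫_-1.5^-0.5 f(x) dx ≈ -11.16667.
R_8 = -10.546875.
Error ≈ -11.16667 − (-10.546875) ≈ -0.620.

-0.620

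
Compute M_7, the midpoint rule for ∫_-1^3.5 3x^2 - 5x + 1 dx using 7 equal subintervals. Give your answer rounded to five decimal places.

Δx = (3.5 − (-1))/7 = 9/14.
Midpoints: -19/28, -1/28, 17/28, 1.25, 53/28, 71/28, 89/28.
f(-19/28) = 4527/784, f(-1/28) = 927/784, f(17/28) = -729/784, f(1.25) = -0.5625, f(53/28) = 1791/784, f(71/28) = 5967/784, f(89/28) = 12087/784.
Sum = Δx · [f(-19/28) + f(-1/28) + f(17/28) + ...].
Sum ≈ 19.78508.

19.78508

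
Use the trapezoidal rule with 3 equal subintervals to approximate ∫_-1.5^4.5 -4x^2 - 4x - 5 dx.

Δx = (4.5 − (-1.5))/3 = 2.
f(-1.5) = -8, f(0.5) = -8, f(2.5) = -40, f(4.5) = -104.
T_3 = (Δx/2)·[f(x_0) + 2f(x_1) + 2f(x_2) + f(x_3)].
Sum = -208.

-208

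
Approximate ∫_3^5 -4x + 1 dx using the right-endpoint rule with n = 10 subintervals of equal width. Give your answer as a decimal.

Δx = (5 − 3)/10 = 0.2.
Right endpoints: 3.2, 3.4, 3.6, 3.8, 4, 4.2, 4.4, 4.6, 4.8, 5.
f(3.2) = -11.8, f(3.4) = -12.6, f(3.6) = -13.4, f(3.8) = -14.2, f(4) = -15, f(4.2) = -15.8, f(4.4) = -16.6, f(4.6) = -17.4, f(4.8) = -18.2, f(5) = -19.
Sum = Δx · [f(3.2) + f(3.4) + f(3.6) + ...].
Sum = -30.8.

-30.8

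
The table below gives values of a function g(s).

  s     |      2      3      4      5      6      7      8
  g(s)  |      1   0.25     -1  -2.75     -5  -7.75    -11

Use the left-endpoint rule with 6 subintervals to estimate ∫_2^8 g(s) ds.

Δs = 1.
Sum = 1·[1 + 0.25 + (-1) + (-2.75) + (-5) + (-7.75)] = -15.25.

-15.25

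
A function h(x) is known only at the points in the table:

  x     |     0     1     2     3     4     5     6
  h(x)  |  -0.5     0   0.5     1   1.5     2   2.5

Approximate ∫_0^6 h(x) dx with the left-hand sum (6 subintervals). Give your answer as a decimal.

4.5

Δx = 1.
Sum = 1·[(-0.5) + 0 + 0.5 + 1 + 1.5 + 2] = 4.5.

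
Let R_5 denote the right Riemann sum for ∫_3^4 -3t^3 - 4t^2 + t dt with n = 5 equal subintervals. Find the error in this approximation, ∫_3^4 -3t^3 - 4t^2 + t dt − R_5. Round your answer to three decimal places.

14.037

Exact integral: ∫_3^4 f(t) dt ≈ -177.08333.
R_5 = -191.12.
Error ≈ -177.08333 − (-191.12) ≈ 14.037.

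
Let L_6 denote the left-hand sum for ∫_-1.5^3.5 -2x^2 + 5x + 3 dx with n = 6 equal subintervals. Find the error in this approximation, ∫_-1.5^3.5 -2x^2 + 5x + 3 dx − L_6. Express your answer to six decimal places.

3.240741

Exact integral: ∫_-1.5^3.5 f(x) dx ≈ 9.16666667.
L_6 ≈ 5.92592593.
Error ≈ 9.16666667 − 5.92592593 ≈ 3.240741.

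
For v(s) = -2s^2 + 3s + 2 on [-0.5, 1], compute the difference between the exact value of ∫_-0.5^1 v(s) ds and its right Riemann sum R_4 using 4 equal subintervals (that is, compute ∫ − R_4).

Exact integral: ∫_-0.5^1 v(s) ds = 3.375.
R_4 = 3.8671875.
Error = 3.375 − 3.8671875 = -0.4921875.

-0.4921875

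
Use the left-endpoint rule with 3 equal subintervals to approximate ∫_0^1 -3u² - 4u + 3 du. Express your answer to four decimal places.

1.1111

Δu = (1 − 0)/3 = 1/3.
Left endpoints: 0, 1/3, 2/3.
f(0) = 3, f(1/3) = 4/3, f(2/3) = -1.
Sum = Δu · [f(0) + f(1/3) + f(2/3)].
Sum ≈ 1.1111.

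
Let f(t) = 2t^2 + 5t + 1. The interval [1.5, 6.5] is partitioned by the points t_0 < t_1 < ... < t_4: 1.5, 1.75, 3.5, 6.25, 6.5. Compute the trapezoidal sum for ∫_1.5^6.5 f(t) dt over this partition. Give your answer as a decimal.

294.5625

Subinterval widths: 0.25, 1.75, 2.75, 0.25.
f(1.5) = 13, f(1.75) = 15.875, f(3.5) = 43, f(6.25) = 110.375, f(6.5) = 118.
On each subinterval the trapezoid contributes (Δt_i/2)·[f(t_{i-1}) + f(t_i)].
Sum = 294.5625.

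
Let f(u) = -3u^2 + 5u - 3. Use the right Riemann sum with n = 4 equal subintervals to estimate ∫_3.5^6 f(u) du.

-140.09765625

Δu = (6 − 3.5)/4 = 0.625.
Right endpoints: 4.125, 4.75, 5.375, 6.
f(4.125) = -33.421875, f(4.75) = -46.9375, f(5.375) = -62.796875, f(6) = -81.
Sum = Δu · [f(4.125) + f(4.75) + f(5.375) + f(6)].
Sum = -140.09765625.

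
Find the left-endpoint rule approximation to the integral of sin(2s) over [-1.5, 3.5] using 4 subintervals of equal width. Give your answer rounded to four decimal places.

Δs = (3.5 − (-1.5))/4 = 1.25.
Left endpoints: -1.5, -0.25, 1, 2.25.
f(-1.5) ≈ -0.1411, f(-0.25) ≈ -0.4794, f(1) ≈ 0.9093, f(2.25) ≈ -0.9775.
Sum = Δs · [f(-1.5) + f(-0.25) + f(1) + f(2.25)].
Sum ≈ -0.8610.

-0.8610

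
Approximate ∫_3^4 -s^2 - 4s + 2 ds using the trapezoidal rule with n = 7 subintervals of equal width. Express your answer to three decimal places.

-24.337

Δs = (4 − 3)/7 = 1/7.
f(3) = -19, f(22/7) = -1002/49, f(23/7) = -1075/49, f(24/7) = -1150/49, f(25/7) = -1227/49, f(26/7) = -1306/49, f(27/7) = -1387/49, f(4) = -30.
T_7 = (Δs/2)·[f(s_0) + 2f(s_1) + ... + 2f(s_{6}) + f(s_7)].
Sum ≈ -24.337.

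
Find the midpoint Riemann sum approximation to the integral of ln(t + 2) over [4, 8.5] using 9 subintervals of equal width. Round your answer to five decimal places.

9.43963

Δt = (8.5 − 4)/9 = 0.5.
Midpoints: 4.25, 4.75, 5.25, 5.75, 6.25, 6.75, 7.25, 7.75, 8.25.
f(4.25) ≈ 1.83258, f(4.75) ≈ 1.90954, f(5.25) ≈ 1.98100, f(5.75) ≈ 2.04769, f(6.25) ≈ 2.11021, f(6.75) ≈ 2.16905, f(7.25) ≈ 2.22462, f(7.75) ≈ 2.27727, f(8.25) ≈ 2.32728.
Sum = Δt · [f(4.25) + f(4.75) + f(5.25) + ...].
Sum ≈ 9.43963.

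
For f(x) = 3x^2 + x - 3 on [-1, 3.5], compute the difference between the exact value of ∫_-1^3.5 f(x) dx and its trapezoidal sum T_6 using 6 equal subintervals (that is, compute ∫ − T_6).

-1.265625

Exact integral: ∫_-1^3.5 f(x) dx = 36.
T_6 = 37.265625.
Error = 36 − 37.265625 = -1.265625.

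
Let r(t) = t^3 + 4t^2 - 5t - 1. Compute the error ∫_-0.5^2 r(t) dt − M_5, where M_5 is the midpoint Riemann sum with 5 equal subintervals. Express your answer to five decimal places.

Exact integral: ∫_-0.5^2 r(t) dt ≈ 2.9427083.
M_5 = 2.6171875.
Error ≈ 2.9427083 − 2.6171875 ≈ 0.32552.

0.32552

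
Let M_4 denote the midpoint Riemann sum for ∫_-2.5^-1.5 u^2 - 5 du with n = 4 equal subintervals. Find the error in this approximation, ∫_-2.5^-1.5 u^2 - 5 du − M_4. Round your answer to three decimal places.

Exact integral: ∫_-2.5^-1.5 f(u) du ≈ -0.91667.
M_4 = -0.921875.
Error ≈ -0.91667 − (-0.921875) ≈ 0.005.

0.005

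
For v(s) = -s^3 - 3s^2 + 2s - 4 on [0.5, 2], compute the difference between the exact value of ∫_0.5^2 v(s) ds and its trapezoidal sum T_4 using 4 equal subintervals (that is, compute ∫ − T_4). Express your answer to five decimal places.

0.23730

Exact integral: ∫_0.5^2 v(s) ds = -14.109375.
T_4 ≈ -14.3466797.
Error ≈ -14.109375 − (-14.3466797) ≈ 0.23730.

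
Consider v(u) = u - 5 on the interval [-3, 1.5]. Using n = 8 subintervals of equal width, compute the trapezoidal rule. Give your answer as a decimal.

Δu = (1.5 − (-3))/8 = 0.5625.
v(-3) = -8, v(-2.4375) = -7.4375, v(-1.875) = -6.875, v(-1.3125) = -6.3125, v(-0.75) = -5.75, v(-0.1875) = -5.1875, v(0.375) = -4.625, v(0.9375) = -4.0625, v(1.5) = -3.5.
T_8 = (Δu/2)·[v(u_0) + 2v(u_1) + ... + 2v(u_{7}) + v(u_8)].
Sum = -25.875.

-25.875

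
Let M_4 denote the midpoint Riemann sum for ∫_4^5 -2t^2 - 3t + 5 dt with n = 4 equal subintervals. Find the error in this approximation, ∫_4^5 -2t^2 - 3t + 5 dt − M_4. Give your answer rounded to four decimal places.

-0.0104

Exact integral: ∫_4^5 f(t) dt ≈ -49.166667.
M_4 = -49.15625.
Error ≈ -49.166667 − (-49.15625) ≈ -0.0104.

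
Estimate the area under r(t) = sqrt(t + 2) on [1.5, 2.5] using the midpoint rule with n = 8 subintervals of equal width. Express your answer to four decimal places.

1.9987

Δt = (2.5 − 1.5)/8 = 0.125.
Midpoints: 1.5625, 1.6875, 1.8125, 1.9375, 2.0625, 2.1875, 2.3125, 2.4375.
r(1.5625) ≈ 1.8875, r(1.6875) ≈ 1.9203, r(1.8125) ≈ 1.9526, r(1.9375) ≈ 1.9843, r(2.0625) ≈ 2.0156, r(2.1875) ≈ 2.0463, r(2.3125) ≈ 2.0767, r(2.4375) ≈ 2.1065.
Sum = Δt · [r(1.5625) + r(1.6875) + r(1.8125) + ...].
Sum ≈ 1.9987.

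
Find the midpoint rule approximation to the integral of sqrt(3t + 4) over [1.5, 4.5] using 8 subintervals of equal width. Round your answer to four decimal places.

Δt = (4.5 − 1.5)/8 = 0.375.
Midpoints: 1.6875, 2.0625, 2.4375, 2.8125, 3.1875, 3.5625, 3.9375, 4.3125.
f(1.6875) ≈ 3.0104, f(2.0625) ≈ 3.1918, f(2.4375) ≈ 3.3634, f(2.8125) ≈ 3.5267, f(3.1875) ≈ 3.6827, f(3.5625) ≈ 3.8324, f(3.9375) ≈ 3.9765, f(4.3125) ≈ 4.1155.
Sum = Δt · [f(1.6875) + f(2.0625) + f(2.4375) + ...].
Sum ≈ 10.7623.

10.7623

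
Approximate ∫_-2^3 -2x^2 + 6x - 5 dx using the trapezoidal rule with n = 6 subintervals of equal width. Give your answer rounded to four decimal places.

Δx = (3 − (-2))/6 = 5/6.
f(-2) = -25, f(-7/6) = -265/18, f(-1/3) = -65/9, f(0.5) = -2.5, f(4/3) = -5/9, f(13/6) = -25/18, f(3) = -5.
T_6 = (Δx/2)·[f(x_0) + 2f(x_1) + ... + 2f(x_{5}) + f(x_6)].
Sum ≈ -34.4907.

-34.4907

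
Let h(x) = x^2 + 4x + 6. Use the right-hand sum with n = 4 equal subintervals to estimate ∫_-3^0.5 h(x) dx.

Δx = (0.5 − (-3))/4 = 0.875.
Right endpoints: -2.125, -1.25, -0.375, 0.5.
h(-2.125) = 2.015625, h(-1.25) = 2.5625, h(-0.375) = 4.640625, h(0.5) = 8.25.
Sum = Δx · [h(-2.125) + h(-1.25) + h(-0.375) + h(0.5)].
Sum = 15.28515625.

15.28515625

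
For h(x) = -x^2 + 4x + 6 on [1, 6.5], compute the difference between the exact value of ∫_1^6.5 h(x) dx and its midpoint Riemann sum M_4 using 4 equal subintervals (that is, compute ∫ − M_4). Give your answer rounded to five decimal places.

-0.86654

Exact integral: ∫_1^6.5 h(x) dx ≈ 24.2916667.
M_4 ≈ 25.1582031.
Error ≈ 24.2916667 − 25.1582031 ≈ -0.86654.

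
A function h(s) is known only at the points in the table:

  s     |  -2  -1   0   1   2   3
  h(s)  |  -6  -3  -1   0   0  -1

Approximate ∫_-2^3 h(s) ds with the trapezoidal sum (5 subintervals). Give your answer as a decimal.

-7.5

Δs = 1.
T_5 = (1/2)·[(-6) + 2·(-3) + 2·(-1) + 2·0 + 2·0 + (-1)] = -7.5.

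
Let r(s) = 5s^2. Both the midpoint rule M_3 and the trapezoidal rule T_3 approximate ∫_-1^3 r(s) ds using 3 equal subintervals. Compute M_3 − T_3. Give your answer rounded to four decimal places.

-8.8889

M_3 ≈ 43.703704.
T_3 ≈ 52.592593.
M_3 − T_3 ≈ -8.8889.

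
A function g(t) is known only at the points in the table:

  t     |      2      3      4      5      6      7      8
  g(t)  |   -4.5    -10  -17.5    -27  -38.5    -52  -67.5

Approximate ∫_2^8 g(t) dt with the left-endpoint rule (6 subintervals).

-149.5

Δt = 1.
Sum = 1·[(-4.5) + (-10) + (-17.5) + (-27) + (-38.5) + (-52)] = -149.5.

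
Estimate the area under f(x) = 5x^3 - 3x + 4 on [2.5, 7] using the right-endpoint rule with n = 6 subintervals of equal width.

3545.12109375

Δx = (7 − 2.5)/6 = 0.75.
Right endpoints: 3.25, 4, 4.75, 5.5, 6.25, 7.
f(3.25) = 165.890625, f(4) = 312, f(4.75) = 525.609375, f(5.5) = 819.375, f(6.25) = 1205.953125, f(7) = 1698.
Sum = Δx · [f(3.25) + f(4) + f(4.75) + ...].
Sum = 3545.12109375.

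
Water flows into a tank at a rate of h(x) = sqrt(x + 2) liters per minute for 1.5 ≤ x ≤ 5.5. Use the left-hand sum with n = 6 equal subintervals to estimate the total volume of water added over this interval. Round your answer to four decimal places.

9.0354

Δx = (5.5 − 1.5)/6 = 2/3.
Left endpoints: 1.5, 13/6, 17/6, 3.5, 25/6, 29/6.
h(1.5) ≈ 1.8708, h(13/6) ≈ 2.0412, h(17/6) ≈ 2.1985, h(3.5) ≈ 2.3452, h(25/6) ≈ 2.4833, h(29/6) ≈ 2.6141.
Sum = Δx · [h(1.5) + h(13/6) + h(17/6) + ...].
Sum ≈ 9.0354.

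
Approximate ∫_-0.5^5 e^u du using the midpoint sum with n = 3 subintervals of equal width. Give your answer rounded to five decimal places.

Δu = (5 − (-0.5))/3 = 11/6.
Midpoints: 5/12, 2.25, 49/12.
f(5/12) ≈ 1.51690, f(2.25) ≈ 9.48774, f(49/12) ≈ 59.34295.
Sum = Δu · [f(5/12) + f(2.25) + f(49/12)].
Sum ≈ 128.97057.

128.97057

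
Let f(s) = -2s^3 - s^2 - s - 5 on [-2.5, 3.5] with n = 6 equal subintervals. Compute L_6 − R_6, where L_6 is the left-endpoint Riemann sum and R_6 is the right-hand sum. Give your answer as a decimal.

L_6 = -47.5.
R_6 = -176.5.
L_6 − R_6 = 129.

129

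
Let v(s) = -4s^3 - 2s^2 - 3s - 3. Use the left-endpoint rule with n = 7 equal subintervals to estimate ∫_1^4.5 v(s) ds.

Δs = (4.5 − 1)/7 = 0.5.
Left endpoints: 1, 1.5, 2, 2.5, 3, 3.5, 4.
v(1) = -12, v(1.5) = -25.5, v(2) = -49, v(2.5) = -85.5, v(3) = -138, v(3.5) = -209.5, v(4) = -303.
Sum = Δs · [v(1) + v(1.5) + v(2) + ...].
Sum = -411.25.

-411.25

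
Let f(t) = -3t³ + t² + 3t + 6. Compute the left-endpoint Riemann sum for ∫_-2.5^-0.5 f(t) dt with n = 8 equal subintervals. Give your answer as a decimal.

Δt = (-0.5 − (-2.5))/8 = 0.25.
Left endpoints: -2.5, -2.25, -2, -1.75, -1.5, -1.25, -1, -0.75.
f(-2.5) = 51.625, f(-2.25) = 38.484375, f(-2) = 28, f(-1.75) = 19.890625, f(-1.5) = 13.875, f(-1.25) = 9.671875, f(-1) = 7, f(-0.75) = 5.578125.
Sum = Δt · [f(-2.5) + f(-2.25) + f(-2) + ...].
Sum = 43.53125.

43.53125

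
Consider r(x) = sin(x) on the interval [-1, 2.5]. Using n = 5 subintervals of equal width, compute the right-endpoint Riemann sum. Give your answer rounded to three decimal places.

1.790

Δx = (2.5 − (-1))/5 = 0.7.
Right endpoints: -0.3, 0.4, 1.1, 1.8, 2.5.
r(-0.3) ≈ -0.296, r(0.4) ≈ 0.389, r(1.1) ≈ 0.891, r(1.8) ≈ 0.974, r(2.5) ≈ 0.598.
Sum = Δx · [r(-0.3) + r(0.4) + r(1.1) + r(1.8) + r(2.5)].
Sum ≈ 1.790.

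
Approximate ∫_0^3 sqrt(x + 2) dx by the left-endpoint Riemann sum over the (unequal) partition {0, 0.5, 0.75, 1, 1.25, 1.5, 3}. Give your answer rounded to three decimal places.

Subinterval widths: 0.5, 0.25, 0.25, 0.25, 0.25, 1.5.
Left endpoints: 0, 0.5, 0.75, 1, 1.25, 1.5.
f(0) ≈ 1.414, f(0.5) ≈ 1.581, f(0.75) ≈ 1.658, f(1) ≈ 1.732, f(1.25) ≈ 1.803, f(1.5) ≈ 1.871.
Sum = Σ Δx_i · f(x_i).
Sum ≈ 5.207.

5.207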